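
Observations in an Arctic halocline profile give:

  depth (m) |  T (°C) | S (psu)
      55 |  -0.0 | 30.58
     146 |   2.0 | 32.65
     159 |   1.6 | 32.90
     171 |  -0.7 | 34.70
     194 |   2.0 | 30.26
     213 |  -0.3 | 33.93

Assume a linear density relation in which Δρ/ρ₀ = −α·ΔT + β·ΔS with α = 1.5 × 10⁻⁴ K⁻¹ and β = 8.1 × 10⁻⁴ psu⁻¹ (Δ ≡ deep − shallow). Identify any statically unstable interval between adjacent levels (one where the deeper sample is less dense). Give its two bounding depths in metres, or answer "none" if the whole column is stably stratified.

Evaluate Δρ/ρ₀ = −αΔT + βΔS across each adjacent pair:
  55–146 m: −αΔT+βΔS = −(1.5 × 10⁻⁴)(+2.0)+(8.1 × 10⁻⁴)(+2.07) = 1.4 × 10⁻³ → stable
  146–159 m: −αΔT+βΔS = −(1.5 × 10⁻⁴)(-0.4)+(8.1 × 10⁻⁴)(+0.25) = 2.6 × 10⁻⁴ → stable
  159–171 m: −αΔT+βΔS = −(1.5 × 10⁻⁴)(-2.3)+(8.1 × 10⁻⁴)(+1.80) = 1.8 × 10⁻³ → stable
  171–194 m: −αΔT+βΔS = −(1.5 × 10⁻⁴)(+2.7)+(8.1 × 10⁻⁴)(-4.44) = -4.0 × 10⁻³ → UNSTABLE
  194–213 m: −αΔT+βΔS = −(1.5 × 10⁻⁴)(-2.3)+(8.1 × 10⁻⁴)(+3.67) = 3.3 × 10⁻³ → stable
The 171–194 m interval has Δρ < 0: lighter water underlies denser water.

171–194 m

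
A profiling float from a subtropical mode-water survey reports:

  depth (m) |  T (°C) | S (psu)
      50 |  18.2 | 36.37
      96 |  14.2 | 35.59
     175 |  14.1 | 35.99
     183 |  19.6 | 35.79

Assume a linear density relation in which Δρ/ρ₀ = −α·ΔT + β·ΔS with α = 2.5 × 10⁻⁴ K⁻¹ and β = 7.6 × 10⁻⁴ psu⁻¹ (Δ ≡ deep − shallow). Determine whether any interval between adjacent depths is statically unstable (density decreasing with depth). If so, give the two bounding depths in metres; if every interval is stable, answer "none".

Evaluate Δρ/ρ₀ = −αΔT + βΔS across each adjacent pair:
  50–96 m: −αΔT+βΔS = −(2.5 × 10⁻⁴)(-4.0)+(7.6 × 10⁻⁴)(-0.78) = 4.1 × 10⁻⁴ → stable
  96–175 m: −αΔT+βΔS = −(2.5 × 10⁻⁴)(-0.1)+(7.6 × 10⁻⁴)(+0.40) = 3.3 × 10⁻⁴ → stable
  175–183 m: −αΔT+βΔS = −(2.5 × 10⁻⁴)(+5.5)+(7.6 × 10⁻⁴)(-0.20) = -1.5 × 10⁻³ → UNSTABLE
The 175–183 m interval has Δρ < 0: lighter water underlies denser water.

175–183 m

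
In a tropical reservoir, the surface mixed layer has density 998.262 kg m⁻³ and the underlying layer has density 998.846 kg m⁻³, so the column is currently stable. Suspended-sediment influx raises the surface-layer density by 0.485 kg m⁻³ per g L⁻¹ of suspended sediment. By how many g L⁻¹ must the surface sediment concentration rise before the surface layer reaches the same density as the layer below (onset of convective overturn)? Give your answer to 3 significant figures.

Density deficit of the surface layer: 998.846 − 998.262 = 0.584 kg m⁻³.
Required change = 0.584 / 0.485 = 1.20 g L⁻¹.

1.20 g L⁻¹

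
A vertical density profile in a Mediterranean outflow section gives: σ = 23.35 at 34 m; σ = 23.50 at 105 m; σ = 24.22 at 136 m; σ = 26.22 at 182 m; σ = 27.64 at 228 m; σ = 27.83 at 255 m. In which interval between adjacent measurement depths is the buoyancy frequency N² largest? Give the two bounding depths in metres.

Compute the density gradient over each adjacent pair:
  34–105 m: Δρ/Δz = 0.15/71 = 2.1 × 10⁻³ kg m⁻⁴
  105–136 m: Δρ/Δz = 0.72/31 = 0.023 kg m⁻⁴
  136–182 m: Δρ/Δz = 2.00/46 = 0.043 kg m⁻⁴
  182–228 m: Δρ/Δz = 1.42/46 = 0.031 kg m⁻⁴
  228–255 m: Δρ/Δz = 0.19/27 = 7.0 × 10⁻³ kg m⁻⁴
The largest gradient is in the 136–182 m interval — the pycnocline.

136–182 m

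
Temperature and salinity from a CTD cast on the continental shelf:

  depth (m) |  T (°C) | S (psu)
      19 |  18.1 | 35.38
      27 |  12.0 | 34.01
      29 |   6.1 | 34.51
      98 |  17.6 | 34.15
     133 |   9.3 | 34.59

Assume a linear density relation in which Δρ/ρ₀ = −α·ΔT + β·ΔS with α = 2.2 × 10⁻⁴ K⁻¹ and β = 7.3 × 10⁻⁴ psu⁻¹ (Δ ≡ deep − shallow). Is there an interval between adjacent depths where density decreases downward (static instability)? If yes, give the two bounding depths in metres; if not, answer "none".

29–98 m

Evaluate Δρ/ρ₀ = −αΔT + βΔS across each adjacent pair:
  19–27 m: −αΔT+βΔS = −(2.2 × 10⁻⁴)(-6.1)+(7.3 × 10⁻⁴)(-1.37) = 3.4 × 10⁻⁴ → stable
  27–29 m: −αΔT+βΔS = −(2.2 × 10⁻⁴)(-5.9)+(7.3 × 10⁻⁴)(+0.50) = 1.7 × 10⁻³ → stable
  29–98 m: −αΔT+βΔS = −(2.2 × 10⁻⁴)(+11.5)+(7.3 × 10⁻⁴)(-0.36) = -2.8 × 10⁻³ → UNSTABLE
  98–133 m: −αΔT+βΔS = −(2.2 × 10⁻⁴)(-8.3)+(7.3 × 10⁻⁴)(+0.44) = 2.1 × 10⁻³ → stable
The 29–98 m interval has Δρ < 0: lighter water underlies denser water.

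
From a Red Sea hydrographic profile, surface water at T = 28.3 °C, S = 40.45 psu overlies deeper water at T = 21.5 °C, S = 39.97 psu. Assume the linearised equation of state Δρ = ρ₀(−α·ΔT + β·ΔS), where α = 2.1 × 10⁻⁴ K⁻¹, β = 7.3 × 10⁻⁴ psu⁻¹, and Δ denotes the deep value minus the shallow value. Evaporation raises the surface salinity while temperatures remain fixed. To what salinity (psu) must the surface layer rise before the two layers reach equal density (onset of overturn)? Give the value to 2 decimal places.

41.93 psu

Neutral buoyancy requires −α(T_deep − T_surf) + β(S_deep − S_surf′) = 0.
S_surf′ = S_deep − (α/β)·ΔT = 39.97 − (2.1 × 10⁻⁴/7.3 × 10⁻⁴)·(-6.8) = 41.9262 psu.
Increase required: 41.9262 − 40.45 = 1.4762 psu.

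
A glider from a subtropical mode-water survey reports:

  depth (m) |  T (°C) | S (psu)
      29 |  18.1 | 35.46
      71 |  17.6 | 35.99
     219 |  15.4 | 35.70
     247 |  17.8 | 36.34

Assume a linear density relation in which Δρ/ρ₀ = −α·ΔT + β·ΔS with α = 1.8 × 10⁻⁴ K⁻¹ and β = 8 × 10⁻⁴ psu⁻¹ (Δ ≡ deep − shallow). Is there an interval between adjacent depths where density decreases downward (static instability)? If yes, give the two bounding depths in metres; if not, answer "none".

none

Evaluate Δρ/ρ₀ = −αΔT + βΔS across each adjacent pair:
  29–71 m: −αΔT+βΔS = −(1.8 × 10⁻⁴)(-0.5)+(8 × 10⁻⁴)(+0.53) = 5.1 × 10⁻⁴ → stable
  71–219 m: −αΔT+βΔS = −(1.8 × 10⁻⁴)(-2.2)+(8 × 10⁻⁴)(-0.29) = 1.6 × 10⁻⁴ → stable
  219–247 m: −αΔT+βΔS = −(1.8 × 10⁻⁴)(+2.4)+(8 × 10⁻⁴)(+0.64) = 8.0 × 10⁻⁵ → stable
Every interval has Δρ > 0: the column is stably stratified throughout.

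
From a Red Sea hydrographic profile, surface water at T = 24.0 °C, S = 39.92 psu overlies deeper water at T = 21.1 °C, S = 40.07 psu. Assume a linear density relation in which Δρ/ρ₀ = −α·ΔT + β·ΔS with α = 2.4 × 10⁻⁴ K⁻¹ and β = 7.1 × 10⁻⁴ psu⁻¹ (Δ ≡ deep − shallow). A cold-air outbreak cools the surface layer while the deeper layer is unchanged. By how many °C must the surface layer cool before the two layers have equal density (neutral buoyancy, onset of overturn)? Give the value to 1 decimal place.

Neutral buoyancy requires Δρ = 0, i.e. −α(T_deep − T_surf′) + β(S_deep − S_surf) = 0.
T_surf′ = T_deep − (β/α)·ΔS = 21.1 − (7.1 × 10⁻⁴/2.4 × 10⁻⁴)·(+0.15) = 20.656 °C.
Cooling required: 24.0 − (20.656) = 3.344 °C.

3.3 °C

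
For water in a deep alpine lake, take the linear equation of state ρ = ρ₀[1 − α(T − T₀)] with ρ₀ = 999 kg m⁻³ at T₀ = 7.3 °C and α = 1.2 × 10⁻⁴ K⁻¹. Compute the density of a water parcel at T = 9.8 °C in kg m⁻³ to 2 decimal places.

T − T₀ = +2.5 K.
Bracket = 1 − α·(+2.5) = 1 + (-3.00 × 10⁻⁴) = 0.9997000.
ρ = 999 × 0.9997000 = 998.70 kg m⁻³.

998.70 kg m⁻³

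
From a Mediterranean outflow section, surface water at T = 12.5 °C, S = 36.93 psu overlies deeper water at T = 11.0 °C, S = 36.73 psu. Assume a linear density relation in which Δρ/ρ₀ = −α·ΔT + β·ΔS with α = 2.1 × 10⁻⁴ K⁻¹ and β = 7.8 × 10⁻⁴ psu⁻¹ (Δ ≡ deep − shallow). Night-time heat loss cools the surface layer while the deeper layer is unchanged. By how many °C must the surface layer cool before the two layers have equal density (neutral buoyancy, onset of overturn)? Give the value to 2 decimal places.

Neutral buoyancy requires Δρ = 0, i.e. −α(T_deep − T_surf′) + β(S_deep − S_surf) = 0.
T_surf′ = T_deep − (β/α)·ΔS = 11.0 − (7.8 × 10⁻⁴/2.1 × 10⁻⁴)·(-0.20) = 11.7429 °C.
Cooling required: 12.5 − (11.7429) = 0.7571 °C.

0.76 °C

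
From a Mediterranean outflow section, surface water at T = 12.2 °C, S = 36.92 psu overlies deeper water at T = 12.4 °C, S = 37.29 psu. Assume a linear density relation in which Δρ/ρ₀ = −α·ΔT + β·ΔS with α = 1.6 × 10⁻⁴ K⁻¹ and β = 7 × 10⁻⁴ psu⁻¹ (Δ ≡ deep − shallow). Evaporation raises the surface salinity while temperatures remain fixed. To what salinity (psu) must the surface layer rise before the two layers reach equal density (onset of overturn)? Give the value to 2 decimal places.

37.24 psu

Neutral buoyancy requires −α(T_deep − T_surf) + β(S_deep − S_surf′) = 0.
S_surf′ = S_deep − (α/β)·ΔT = 37.29 − (1.6 × 10⁻⁴/7 × 10⁻⁴)·(+0.2) = 37.2443 psu.
Increase required: 37.2443 − 36.92 = 0.3243 psu.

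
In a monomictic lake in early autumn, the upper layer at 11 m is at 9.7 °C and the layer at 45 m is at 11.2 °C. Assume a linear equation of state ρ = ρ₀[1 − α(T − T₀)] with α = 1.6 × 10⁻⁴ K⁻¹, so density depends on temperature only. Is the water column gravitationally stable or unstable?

ΔT = 11.2 − 9.7 = +1.5 K, so Δρ/ρ₀ = −αΔT = -2.40 × 10⁻⁴.
Δρ/ρ₀ < 0, so Δρ < 0: deeper water is lighter → statically unstable; the column would overturn.

unstable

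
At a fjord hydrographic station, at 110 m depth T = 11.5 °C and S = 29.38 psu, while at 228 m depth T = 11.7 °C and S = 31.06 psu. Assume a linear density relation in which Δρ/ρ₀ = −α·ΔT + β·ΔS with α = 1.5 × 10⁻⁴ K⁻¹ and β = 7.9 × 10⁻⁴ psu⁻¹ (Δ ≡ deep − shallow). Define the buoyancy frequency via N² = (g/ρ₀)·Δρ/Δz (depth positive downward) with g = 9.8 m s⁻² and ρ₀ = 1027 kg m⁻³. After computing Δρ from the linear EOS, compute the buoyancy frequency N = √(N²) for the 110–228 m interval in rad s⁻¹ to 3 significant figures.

ΔT = +0.2 K, ΔS = +1.68 psu (deep − shallow).
Δρ/ρ₀ = −αΔT + βΔS = -3.00 × 10⁻⁵ + 1.3272 × 10⁻³ = 1.2972 × 10⁻³, so Δρ ≈ 1.332 kg m⁻³.
N² = (g/ρ₀)·Δρ/Δz = g·(Δρ/ρ₀)/Δz = 9.8 × 1.2972 × 10⁻³ / 118 = 1.0773 × 10⁻⁴ s⁻².
N = √(1.0773 × 10⁻⁴) = 0.010379 rad s⁻¹ ≈ 0.0104 rad s⁻¹.

0.0104 rad s⁻¹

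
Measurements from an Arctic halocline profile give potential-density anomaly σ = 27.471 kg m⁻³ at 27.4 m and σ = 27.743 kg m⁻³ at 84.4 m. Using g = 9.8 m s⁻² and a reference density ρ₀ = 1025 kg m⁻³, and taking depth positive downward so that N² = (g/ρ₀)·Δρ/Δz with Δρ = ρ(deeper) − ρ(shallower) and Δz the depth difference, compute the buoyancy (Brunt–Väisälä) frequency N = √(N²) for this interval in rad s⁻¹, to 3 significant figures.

Δρ = 1027.743 − 1027.471 = 0.272 kg m⁻³ over Δz = 84.4 − 27.4 = 57 m.
N² = (9.8/1025) × (0.272/57) = 4.5624 × 10⁻⁵ s⁻².
N = √(4.5624 × 10⁻⁵) = 6.7546 × 10⁻³ rad s⁻¹ ≈ 6.75 × 10⁻³ rad s⁻¹.
N² > 0, so the interval is statically stable.

6.75 × 10⁻³ rad s⁻¹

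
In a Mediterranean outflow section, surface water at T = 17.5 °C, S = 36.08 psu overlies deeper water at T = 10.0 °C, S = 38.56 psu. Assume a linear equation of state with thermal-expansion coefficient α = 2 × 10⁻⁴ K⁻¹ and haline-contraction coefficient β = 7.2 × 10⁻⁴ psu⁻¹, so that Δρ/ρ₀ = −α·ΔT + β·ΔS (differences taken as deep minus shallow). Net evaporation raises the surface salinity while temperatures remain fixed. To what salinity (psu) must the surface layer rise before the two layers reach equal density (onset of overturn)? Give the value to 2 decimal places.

Neutral buoyancy requires −α(T_deep − T_surf) + β(S_deep − S_surf′) = 0.
S_surf′ = S_deep − (α/β)·ΔT = 38.56 − (2 × 10⁻⁴/7.2 × 10⁻⁴)·(-7.5) = 40.6433 psu.
Increase required: 40.6433 − 36.08 = 4.5633 psu.

40.64 psu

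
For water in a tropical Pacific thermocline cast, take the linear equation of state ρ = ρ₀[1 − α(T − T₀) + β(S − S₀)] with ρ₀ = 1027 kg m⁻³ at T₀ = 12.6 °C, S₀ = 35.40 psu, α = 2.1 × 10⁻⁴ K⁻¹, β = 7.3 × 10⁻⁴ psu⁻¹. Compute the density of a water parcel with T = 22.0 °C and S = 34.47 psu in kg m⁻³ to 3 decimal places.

1024.275 kg m⁻³

T − T₀ = +9.4 K, S − S₀ = -0.93 psu.
Bracket = 1 − α·(+9.4) + β·(-0.93) = 1 + (-2.6529 × 10⁻³) = 0.9973471.
ρ = 1027 × 0.9973471 = 1024.275 kg m⁻³.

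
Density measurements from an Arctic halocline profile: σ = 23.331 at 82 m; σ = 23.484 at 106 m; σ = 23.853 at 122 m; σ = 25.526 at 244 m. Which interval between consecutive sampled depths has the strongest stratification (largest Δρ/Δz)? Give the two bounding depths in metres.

106–122 m

Compute the density gradient over each adjacent pair:
  82–106 m: Δρ/Δz = 0.153/24 = 6.4 × 10⁻³ kg m⁻⁴
  106–122 m: Δρ/Δz = 0.369/16 = 0.023 kg m⁻⁴
  122–244 m: Δρ/Δz = 1.673/122 = 0.014 kg m⁻⁴
The largest gradient is in the 106–122 m interval — the pycnocline.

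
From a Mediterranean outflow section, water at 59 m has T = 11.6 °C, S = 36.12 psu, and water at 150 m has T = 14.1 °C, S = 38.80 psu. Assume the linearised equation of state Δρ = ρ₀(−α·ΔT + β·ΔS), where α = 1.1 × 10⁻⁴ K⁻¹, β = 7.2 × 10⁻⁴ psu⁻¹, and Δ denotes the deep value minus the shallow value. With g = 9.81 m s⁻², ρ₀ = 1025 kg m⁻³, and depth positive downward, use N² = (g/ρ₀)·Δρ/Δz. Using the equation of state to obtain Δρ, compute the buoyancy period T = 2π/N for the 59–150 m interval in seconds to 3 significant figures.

470 s

ΔT = +2.5 K, ΔS = +2.68 psu (deep − shallow).
Δρ/ρ₀ = −αΔT + βΔS = -2.75 × 10⁻⁴ + 1.9296 × 10⁻³ = 1.6546 × 10⁻³, so Δρ ≈ 1.696 kg m⁻³.
N² = (g/ρ₀)·Δρ/Δz = g·(Δρ/ρ₀)/Δz = 9.81 × 1.6546 × 10⁻³ / 91 = 1.7837 × 10⁻⁴ s⁻².
N = √(1.7837 × 10⁻⁴) = 0.013356 rad s⁻¹ → T = 2π/N = 470.44 s ≈ 470 s.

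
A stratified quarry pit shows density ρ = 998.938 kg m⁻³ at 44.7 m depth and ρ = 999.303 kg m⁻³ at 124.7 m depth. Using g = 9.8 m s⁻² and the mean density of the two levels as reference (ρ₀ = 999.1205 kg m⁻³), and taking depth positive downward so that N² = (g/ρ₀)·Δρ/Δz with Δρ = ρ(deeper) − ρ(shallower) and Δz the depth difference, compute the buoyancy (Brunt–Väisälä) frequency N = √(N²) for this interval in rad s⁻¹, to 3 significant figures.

6.69 × 10⁻³ rad s⁻¹

Δρ = 999.303 − 998.938 = 0.365 kg m⁻³ over Δz = 124.7 − 44.7 = 80 m.
N² = (9.8/999.1205) × (0.365/80) = 4.4752 × 10⁻⁵ s⁻².
N = √(4.4752 × 10⁻⁵) = 6.6897 × 10⁻³ rad s⁻¹ ≈ 6.69 × 10⁻³ rad s⁻¹.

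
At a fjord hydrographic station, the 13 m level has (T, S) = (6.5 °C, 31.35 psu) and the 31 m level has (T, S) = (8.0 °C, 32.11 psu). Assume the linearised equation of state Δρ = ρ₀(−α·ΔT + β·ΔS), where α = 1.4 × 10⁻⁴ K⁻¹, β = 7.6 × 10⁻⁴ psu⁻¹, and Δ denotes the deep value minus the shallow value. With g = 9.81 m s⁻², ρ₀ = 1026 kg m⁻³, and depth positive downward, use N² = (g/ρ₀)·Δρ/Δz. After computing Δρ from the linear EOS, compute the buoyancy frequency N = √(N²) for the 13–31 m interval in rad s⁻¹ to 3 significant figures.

ΔT = +1.5 K, ΔS = +0.76 psu (deep − shallow).
Δρ/ρ₀ = −αΔT + βΔS = -2.10 × 10⁻⁴ + 5.776 × 10⁻⁴ = 3.676 × 10⁻⁴, so Δρ ≈ 0.3772 kg m⁻³.
N² = (g/ρ₀)·Δρ/Δz = g·(Δρ/ρ₀)/Δz = 9.81 × 3.676 × 10⁻⁴ / 18 = 2.0034 × 10⁻⁴ s⁻².
N = √(2.0034 × 10⁻⁴) = 0.014154 rad s⁻¹ ≈ 0.0142 rad s⁻¹.

0.0142 rad s⁻¹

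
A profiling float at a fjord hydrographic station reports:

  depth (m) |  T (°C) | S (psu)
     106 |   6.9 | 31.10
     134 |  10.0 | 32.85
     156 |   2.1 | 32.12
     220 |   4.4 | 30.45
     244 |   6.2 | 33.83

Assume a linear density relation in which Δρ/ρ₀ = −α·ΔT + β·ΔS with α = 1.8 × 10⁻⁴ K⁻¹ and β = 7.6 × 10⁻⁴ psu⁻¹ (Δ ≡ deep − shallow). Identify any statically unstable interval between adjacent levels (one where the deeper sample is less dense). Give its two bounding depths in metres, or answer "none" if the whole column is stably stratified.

156–220 m

Evaluate Δρ/ρ₀ = −αΔT + βΔS across each adjacent pair:
  106–134 m: −αΔT+βΔS = −(1.8 × 10⁻⁴)(+3.1)+(7.6 × 10⁻⁴)(+1.75) = 7.7 × 10⁻⁴ → stable
  134–156 m: −αΔT+βΔS = −(1.8 × 10⁻⁴)(-7.9)+(7.6 × 10⁻⁴)(-0.73) = 8.7 × 10⁻⁴ → stable
  156–220 m: −αΔT+βΔS = −(1.8 × 10⁻⁴)(+2.3)+(7.6 × 10⁻⁴)(-1.67) = -1.7 × 10⁻³ → UNSTABLE
  220–244 m: −αΔT+βΔS = −(1.8 × 10⁻⁴)(+1.8)+(7.6 × 10⁻⁴)(+3.38) = 2.2 × 10⁻³ → stable
The 156–220 m interval has Δρ < 0: lighter water underlies denser water.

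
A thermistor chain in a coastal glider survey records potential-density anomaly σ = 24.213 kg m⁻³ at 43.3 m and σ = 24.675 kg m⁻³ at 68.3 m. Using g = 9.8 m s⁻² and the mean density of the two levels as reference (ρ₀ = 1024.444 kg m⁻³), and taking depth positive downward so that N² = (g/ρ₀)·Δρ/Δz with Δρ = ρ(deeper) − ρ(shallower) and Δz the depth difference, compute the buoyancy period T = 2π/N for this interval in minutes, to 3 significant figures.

Δρ = 1024.675 − 1024.213 = 0.462 kg m⁻³ over Δz = 68.3 − 43.3 = 25 m.
N² = (9.8/1024.444) × (0.462/25) = 1.7678 × 10⁻⁴ s⁻².
N = √(1.7678 × 10⁻⁴) = 0.013296 rad s⁻¹, so T = 2π/N = 472.56 s = 7.8760 min ≈ 7.88 min.

7.88 min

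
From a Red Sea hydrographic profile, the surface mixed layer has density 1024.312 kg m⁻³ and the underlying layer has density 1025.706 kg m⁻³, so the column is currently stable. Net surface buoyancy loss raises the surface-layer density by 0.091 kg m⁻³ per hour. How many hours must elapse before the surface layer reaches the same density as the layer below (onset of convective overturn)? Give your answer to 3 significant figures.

Density deficit of the surface layer: 1025.706 − 1024.312 = 1.394 kg m⁻³.
Required change = 1.394 / 0.091 = 15.3 hours.

15.3 hours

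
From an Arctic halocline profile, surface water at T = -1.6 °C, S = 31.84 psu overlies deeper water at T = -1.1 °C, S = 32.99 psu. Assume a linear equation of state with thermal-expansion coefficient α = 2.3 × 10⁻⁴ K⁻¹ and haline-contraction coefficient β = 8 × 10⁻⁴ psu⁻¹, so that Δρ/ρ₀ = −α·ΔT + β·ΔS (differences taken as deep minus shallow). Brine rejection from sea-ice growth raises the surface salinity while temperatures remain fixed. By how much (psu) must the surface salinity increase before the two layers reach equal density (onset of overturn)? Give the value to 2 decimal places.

1.01 psu

Neutral buoyancy requires −α(T_deep − T_surf) + β(S_deep − S_surf′) = 0.
S_surf′ = S_deep − (α/β)·ΔT = 32.99 − (2.3 × 10⁻⁴/8 × 10⁻⁴)·(+0.5) = 32.8463 psu.
Increase required: 32.8463 − 31.84 = 1.0063 psu.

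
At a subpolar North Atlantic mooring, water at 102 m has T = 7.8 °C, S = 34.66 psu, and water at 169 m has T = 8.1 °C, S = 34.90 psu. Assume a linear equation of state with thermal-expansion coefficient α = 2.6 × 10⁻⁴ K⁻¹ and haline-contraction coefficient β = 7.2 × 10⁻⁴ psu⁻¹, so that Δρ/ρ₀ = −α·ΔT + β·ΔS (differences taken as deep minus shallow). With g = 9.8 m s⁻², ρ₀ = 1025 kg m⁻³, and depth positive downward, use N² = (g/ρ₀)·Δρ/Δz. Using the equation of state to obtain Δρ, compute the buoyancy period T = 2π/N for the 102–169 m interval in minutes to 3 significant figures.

28.1 min

ΔT = +0.3 K, ΔS = +0.24 psu (deep − shallow).
Δρ/ρ₀ = −αΔT + βΔS = -7.80 × 10⁻⁵ + 1.728 × 10⁻⁴ = 9.48 × 10⁻⁵, so Δρ ≈ 0.09717 kg m⁻³.
N² = (g/ρ₀)·Δρ/Δz = g·(Δρ/ρ₀)/Δz = 9.8 × 9.48 × 10⁻⁵ / 67 = 1.3866 × 10⁻⁵ s⁻².
N = √(1.3866 × 10⁻⁵) = 3.7237 × 10⁻³ rad s⁻¹ → T = 2π/N = 1.6874 × 10³ s = 28.123 min ≈ 28.1 min.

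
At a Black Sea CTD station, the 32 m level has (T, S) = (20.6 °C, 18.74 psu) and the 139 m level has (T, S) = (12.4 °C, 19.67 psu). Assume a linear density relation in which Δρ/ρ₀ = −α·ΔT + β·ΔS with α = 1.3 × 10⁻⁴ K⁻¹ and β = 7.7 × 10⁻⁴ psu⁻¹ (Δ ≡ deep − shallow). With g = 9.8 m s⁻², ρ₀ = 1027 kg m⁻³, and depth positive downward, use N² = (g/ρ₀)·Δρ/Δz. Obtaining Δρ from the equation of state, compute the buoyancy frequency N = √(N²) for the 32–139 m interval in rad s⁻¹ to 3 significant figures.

ΔT = -8.2 K, ΔS = +0.93 psu (deep − shallow).
Δρ/ρ₀ = −αΔT + βΔS = 1.066 × 10⁻³ + 7.161 × 10⁻⁴ = 1.7821 × 10⁻³, so Δρ ≈ 1.830 kg m⁻³.
N² = (g/ρ₀)·Δρ/Δz = g·(Δρ/ρ₀)/Δz = 9.8 × 1.7821 × 10⁻³ / 107 = 1.6322 × 10⁻⁴ s⁻².
N = √(1.6322 × 10⁻⁴) = 0.012776 rad s⁻¹ ≈ 0.0128 rad s⁻¹.

0.0128 rad s⁻¹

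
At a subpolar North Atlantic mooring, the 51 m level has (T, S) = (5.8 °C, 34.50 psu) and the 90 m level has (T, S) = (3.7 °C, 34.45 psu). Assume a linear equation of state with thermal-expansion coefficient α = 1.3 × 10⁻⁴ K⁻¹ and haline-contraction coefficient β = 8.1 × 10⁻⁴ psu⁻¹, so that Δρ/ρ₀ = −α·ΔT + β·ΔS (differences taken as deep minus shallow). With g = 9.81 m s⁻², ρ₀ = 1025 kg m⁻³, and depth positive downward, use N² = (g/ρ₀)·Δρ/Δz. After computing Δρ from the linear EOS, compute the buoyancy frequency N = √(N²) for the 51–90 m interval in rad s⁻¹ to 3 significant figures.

ΔT = -2.1 K, ΔS = -0.05 psu (deep − shallow).
Δρ/ρ₀ = −αΔT + βΔS = 2.73 × 10⁻⁴ − 4.05 × 10⁻⁵ = 2.325 × 10⁻⁴, so Δρ ≈ 0.2383 kg m⁻³.
N² = (g/ρ₀)·Δρ/Δz = g·(Δρ/ρ₀)/Δz = 9.81 × 2.325 × 10⁻⁴ / 39 = 5.8483 × 10⁻⁵ s⁻².
N = √(5.8483 × 10⁻⁵) = 7.6474 × 10⁻³ rad s⁻¹ ≈ 7.65 × 10⁻³ rad s⁻¹.

7.65 × 10⁻³ rad s⁻¹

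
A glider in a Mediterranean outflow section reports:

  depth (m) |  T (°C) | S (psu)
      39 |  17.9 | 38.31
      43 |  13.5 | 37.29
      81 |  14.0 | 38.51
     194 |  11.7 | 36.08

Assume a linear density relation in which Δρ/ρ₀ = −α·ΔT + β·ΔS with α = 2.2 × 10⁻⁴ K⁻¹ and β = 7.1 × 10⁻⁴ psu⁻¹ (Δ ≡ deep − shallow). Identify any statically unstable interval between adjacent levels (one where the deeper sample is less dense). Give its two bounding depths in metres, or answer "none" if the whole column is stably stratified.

81–194 m

Evaluate Δρ/ρ₀ = −αΔT + βΔS across each adjacent pair:
  39–43 m: −αΔT+βΔS = −(2.2 × 10⁻⁴)(-4.4)+(7.1 × 10⁻⁴)(-1.02) = 2.4 × 10⁻⁴ → stable
  43–81 m: −αΔT+βΔS = −(2.2 × 10⁻⁴)(+0.5)+(7.1 × 10⁻⁴)(+1.22) = 7.6 × 10⁻⁴ → stable
  81–194 m: −αΔT+βΔS = −(2.2 × 10⁻⁴)(-2.3)+(7.1 × 10⁻⁴)(-2.43) = -1.2 × 10⁻³ → UNSTABLE
The 81–194 m interval has Δρ < 0: lighter water underlies denser water.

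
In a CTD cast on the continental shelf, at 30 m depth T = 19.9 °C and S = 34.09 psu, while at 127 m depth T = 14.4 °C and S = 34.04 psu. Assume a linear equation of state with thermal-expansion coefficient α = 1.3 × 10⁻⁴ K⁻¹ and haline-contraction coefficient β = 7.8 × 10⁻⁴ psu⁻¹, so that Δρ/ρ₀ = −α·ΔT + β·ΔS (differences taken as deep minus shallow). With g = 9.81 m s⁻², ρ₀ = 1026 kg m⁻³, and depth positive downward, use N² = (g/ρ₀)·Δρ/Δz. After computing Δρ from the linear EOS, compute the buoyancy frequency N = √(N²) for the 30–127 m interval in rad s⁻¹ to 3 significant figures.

ΔT = -5.5 K, ΔS = -0.05 psu (deep − shallow).
Δρ/ρ₀ = −αΔT + βΔS = 7.15 × 10⁻⁴ − 3.90 × 10⁻⁵ = 6.76 × 10⁻⁴, so Δρ ≈ 0.6936 kg m⁻³.
N² = (g/ρ₀)·Δρ/Δz = g·(Δρ/ρ₀)/Δz = 9.81 × 6.76 × 10⁻⁴ / 97 = 6.8367 × 10⁻⁵ s⁻².
N = √(6.8367 × 10⁻⁵) = 8.2684 × 10⁻³ rad s⁻¹ ≈ 8.27 × 10⁻³ rad s⁻¹.

8.27 × 10⁻³ rad s⁻¹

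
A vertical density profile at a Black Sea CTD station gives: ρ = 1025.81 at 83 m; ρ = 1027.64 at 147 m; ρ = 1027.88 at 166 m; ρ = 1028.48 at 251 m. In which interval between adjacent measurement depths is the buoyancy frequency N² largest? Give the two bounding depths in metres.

Compute the density gradient over each adjacent pair:
  83–147 m: Δρ/Δz = 1.83/64 = 0.029 kg m⁻⁴
  147–166 m: Δρ/Δz = 0.24/19 = 0.013 kg m⁻⁴
  166–251 m: Δρ/Δz = 0.60/85 = 7.1 × 10⁻³ kg m⁻⁴
The largest gradient is in the 83–147 m interval — the pycnocline.

83–147 m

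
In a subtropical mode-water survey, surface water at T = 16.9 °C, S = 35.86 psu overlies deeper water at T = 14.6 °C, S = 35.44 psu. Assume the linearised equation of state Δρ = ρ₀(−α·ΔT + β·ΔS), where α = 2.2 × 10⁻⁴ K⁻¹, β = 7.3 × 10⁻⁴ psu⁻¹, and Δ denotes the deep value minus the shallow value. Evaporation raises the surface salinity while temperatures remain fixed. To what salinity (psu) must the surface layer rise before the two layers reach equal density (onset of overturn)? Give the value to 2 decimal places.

36.13 psu

Neutral buoyancy requires −α(T_deep − T_surf) + β(S_deep − S_surf′) = 0.
S_surf′ = S_deep − (α/β)·ΔT = 35.44 − (2.2 × 10⁻⁴/7.3 × 10⁻⁴)·(-2.3) = 36.1332 psu.
Increase required: 36.1332 − 35.86 = 0.2732 psu.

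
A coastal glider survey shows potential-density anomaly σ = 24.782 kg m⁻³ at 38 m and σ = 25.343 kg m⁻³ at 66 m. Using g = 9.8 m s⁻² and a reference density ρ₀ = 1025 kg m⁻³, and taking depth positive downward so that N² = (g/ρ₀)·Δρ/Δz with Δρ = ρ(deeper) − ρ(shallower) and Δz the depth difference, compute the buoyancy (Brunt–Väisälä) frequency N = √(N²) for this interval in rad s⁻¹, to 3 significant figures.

Δρ = 1025.343 − 1024.782 = 0.561 kg m⁻³ over Δz = 66 − 38 = 28 m.
N² = (9.8/1025) × (0.561/28) = 1.9156 × 10⁻⁴ s⁻².
N = √(1.9156 × 10⁻⁴) = 0.013841 rad s⁻¹ ≈ 0.0138 rad s⁻¹.

0.0138 rad s⁻¹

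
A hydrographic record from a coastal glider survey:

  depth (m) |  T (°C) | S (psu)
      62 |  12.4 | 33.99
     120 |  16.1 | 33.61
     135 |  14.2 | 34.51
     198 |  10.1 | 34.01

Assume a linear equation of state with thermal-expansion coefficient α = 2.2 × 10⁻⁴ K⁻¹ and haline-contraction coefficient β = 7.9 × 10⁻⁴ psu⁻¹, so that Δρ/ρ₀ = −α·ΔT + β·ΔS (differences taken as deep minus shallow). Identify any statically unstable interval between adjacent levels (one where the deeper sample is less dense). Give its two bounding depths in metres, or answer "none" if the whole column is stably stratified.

62–120 m

Evaluate Δρ/ρ₀ = −αΔT + βΔS across each adjacent pair:
  62–120 m: −αΔT+βΔS = −(2.2 × 10⁻⁴)(+3.7)+(7.9 × 10⁻⁴)(-0.38) = -1.1 × 10⁻³ → UNSTABLE
  120–135 m: −αΔT+βΔS = −(2.2 × 10⁻⁴)(-1.9)+(7.9 × 10⁻⁴)(+0.90) = 1.1 × 10⁻³ → stable
  135–198 m: −αΔT+βΔS = −(2.2 × 10⁻⁴)(-4.1)+(7.9 × 10⁻⁴)(-0.50) = 5.1 × 10⁻⁴ → stable
The 62–120 m interval has Δρ < 0: lighter water underlies denser water.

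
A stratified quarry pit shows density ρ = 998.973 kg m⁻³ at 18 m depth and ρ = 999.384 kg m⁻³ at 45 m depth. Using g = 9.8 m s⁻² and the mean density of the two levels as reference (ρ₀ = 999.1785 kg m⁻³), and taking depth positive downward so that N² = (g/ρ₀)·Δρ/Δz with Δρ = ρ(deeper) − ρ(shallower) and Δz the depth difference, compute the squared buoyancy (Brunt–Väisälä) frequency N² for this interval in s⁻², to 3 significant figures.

Δρ = 999.384 − 998.973 = 0.411 kg m⁻³ over Δz = 45 − 18 = 27 m.
N² = (9.8/999.1785) × (0.411/27) = 1.4930 × 10⁻⁴ s⁻² ≈ 1.49 × 10⁻⁴ s⁻².

1.49 × 10⁻⁴ s⁻²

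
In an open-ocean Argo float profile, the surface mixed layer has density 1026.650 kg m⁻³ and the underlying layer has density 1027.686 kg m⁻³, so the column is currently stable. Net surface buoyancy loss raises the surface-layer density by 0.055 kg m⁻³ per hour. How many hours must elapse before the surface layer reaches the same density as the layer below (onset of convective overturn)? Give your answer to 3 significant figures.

18.8 hours

Density deficit of the surface layer: 1027.686 − 1026.650 = 1.036 kg m⁻³.
Required change = 1.036 / 0.055 = 18.8 hours.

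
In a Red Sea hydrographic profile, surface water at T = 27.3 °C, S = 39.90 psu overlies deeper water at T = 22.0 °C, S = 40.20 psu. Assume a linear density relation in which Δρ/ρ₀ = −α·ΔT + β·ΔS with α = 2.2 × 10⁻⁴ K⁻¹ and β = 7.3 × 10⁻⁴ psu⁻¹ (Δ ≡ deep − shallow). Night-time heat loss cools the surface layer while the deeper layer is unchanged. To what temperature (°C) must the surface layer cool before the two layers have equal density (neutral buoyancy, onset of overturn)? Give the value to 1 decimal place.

21.0 °C

Neutral buoyancy requires Δρ = 0, i.e. −α(T_deep − T_surf′) + β(S_deep − S_surf) = 0.
T_surf′ = T_deep − (β/α)·ΔS = 22.0 − (7.3 × 10⁻⁴/2.2 × 10⁻⁴)·(+0.30) = 21.005 °C.
Cooling required: 27.3 − (21.005) = 6.295 °C.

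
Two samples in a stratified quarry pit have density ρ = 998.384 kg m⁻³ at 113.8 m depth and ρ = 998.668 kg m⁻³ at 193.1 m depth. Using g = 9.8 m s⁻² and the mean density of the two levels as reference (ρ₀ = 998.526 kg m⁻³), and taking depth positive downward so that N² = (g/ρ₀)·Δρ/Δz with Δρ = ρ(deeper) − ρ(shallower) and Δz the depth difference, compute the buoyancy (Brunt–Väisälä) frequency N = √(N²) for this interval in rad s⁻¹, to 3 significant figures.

Δρ = 998.668 − 998.384 = 0.284 kg m⁻³ over Δz = 193.1 − 113.8 = 79.3 m.
N² = (9.8/998.526) × (0.284/79.3) = 3.5149 × 10⁻⁵ s⁻².
N = √(3.5149 × 10⁻⁵) = 5.9287 × 10⁻³ rad s⁻¹ ≈ 5.93 × 10⁻³ rad s⁻¹.

5.93 × 10⁻³ rad s⁻¹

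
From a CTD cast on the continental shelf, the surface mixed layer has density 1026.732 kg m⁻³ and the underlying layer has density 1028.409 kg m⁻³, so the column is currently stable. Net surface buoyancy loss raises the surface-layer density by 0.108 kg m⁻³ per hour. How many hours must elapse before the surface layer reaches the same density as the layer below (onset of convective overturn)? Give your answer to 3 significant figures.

15.5 hours

Density deficit of the surface layer: 1028.409 − 1026.732 = 1.677 kg m⁻³.
Required change = 1.677 / 0.108 = 15.5 hours.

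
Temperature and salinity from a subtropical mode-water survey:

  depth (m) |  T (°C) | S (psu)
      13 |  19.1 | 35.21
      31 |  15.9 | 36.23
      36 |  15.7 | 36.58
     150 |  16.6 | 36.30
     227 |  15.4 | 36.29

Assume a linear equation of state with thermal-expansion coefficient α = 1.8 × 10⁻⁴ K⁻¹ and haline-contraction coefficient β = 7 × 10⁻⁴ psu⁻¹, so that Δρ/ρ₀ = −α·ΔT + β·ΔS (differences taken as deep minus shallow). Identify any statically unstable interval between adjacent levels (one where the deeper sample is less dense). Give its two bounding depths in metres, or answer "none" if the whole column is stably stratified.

Evaluate Δρ/ρ₀ = −αΔT + βΔS across each adjacent pair:
  13–31 m: −αΔT+βΔS = −(1.8 × 10⁻⁴)(-3.2)+(7 × 10⁻⁴)(+1.02) = 1.3 × 10⁻³ → stable
  31–36 m: −αΔT+βΔS = −(1.8 × 10⁻⁴)(-0.2)+(7 × 10⁻⁴)(+0.35) = 2.8 × 10⁻⁴ → stable
  36–150 m: −αΔT+βΔS = −(1.8 × 10⁻⁴)(+0.9)+(7 × 10⁻⁴)(-0.28) = -3.6 × 10⁻⁴ → UNSTABLE
  150–227 m: −αΔT+βΔS = −(1.8 × 10⁻⁴)(-1.2)+(7 × 10⁻⁴)(-0.01) = 2.1 × 10⁻⁴ → stable
The 36–150 m interval has Δρ < 0: lighter water underlies denser water.

36–150 m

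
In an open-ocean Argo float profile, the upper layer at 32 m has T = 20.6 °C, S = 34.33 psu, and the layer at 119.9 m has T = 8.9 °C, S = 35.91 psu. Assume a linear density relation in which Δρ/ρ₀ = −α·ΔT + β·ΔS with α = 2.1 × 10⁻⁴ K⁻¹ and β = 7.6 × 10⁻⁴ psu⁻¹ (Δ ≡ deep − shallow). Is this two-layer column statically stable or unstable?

stable

ΔT = 8.9 − 20.6 = -11.7 K and ΔS = 35.91 − 34.33 = +1.58 psu (deep − shallow).
−αΔT = 2.457 × 10⁻³; βΔS = 1.2008 × 10⁻³; sum Δρ/ρ₀ = 3.6578 × 10⁻³.
Δρ/ρ₀ > 0, so Δρ > 0: deeper water is denser → statically stable.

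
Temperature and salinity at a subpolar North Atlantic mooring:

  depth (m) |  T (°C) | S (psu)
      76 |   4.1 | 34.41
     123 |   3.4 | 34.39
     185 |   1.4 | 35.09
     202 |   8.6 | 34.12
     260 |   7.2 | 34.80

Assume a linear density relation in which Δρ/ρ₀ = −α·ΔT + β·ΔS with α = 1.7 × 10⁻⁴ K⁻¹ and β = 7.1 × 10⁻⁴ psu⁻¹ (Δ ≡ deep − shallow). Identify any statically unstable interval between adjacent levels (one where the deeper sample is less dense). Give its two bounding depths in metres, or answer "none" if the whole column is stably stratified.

Evaluate Δρ/ρ₀ = −αΔT + βΔS across each adjacent pair:
  76–123 m: −αΔT+βΔS = −(1.7 × 10⁻⁴)(-0.7)+(7.1 × 10⁻⁴)(-0.02) = 1.0 × 10⁻⁴ → stable
  123–185 m: −αΔT+βΔS = −(1.7 × 10⁻⁴)(-2.0)+(7.1 × 10⁻⁴)(+0.70) = 8.4 × 10⁻⁴ → stable
  185–202 m: −αΔT+βΔS = −(1.7 × 10⁻⁴)(+7.2)+(7.1 × 10⁻⁴)(-0.97) = -1.9 × 10⁻³ → UNSTABLE
  202–260 m: −αΔT+βΔS = −(1.7 × 10⁻⁴)(-1.4)+(7.1 × 10⁻⁴)(+0.68) = 7.2 × 10⁻⁴ → stable
The 185–202 m interval has Δρ < 0: lighter water underlies denser water.

185–202 m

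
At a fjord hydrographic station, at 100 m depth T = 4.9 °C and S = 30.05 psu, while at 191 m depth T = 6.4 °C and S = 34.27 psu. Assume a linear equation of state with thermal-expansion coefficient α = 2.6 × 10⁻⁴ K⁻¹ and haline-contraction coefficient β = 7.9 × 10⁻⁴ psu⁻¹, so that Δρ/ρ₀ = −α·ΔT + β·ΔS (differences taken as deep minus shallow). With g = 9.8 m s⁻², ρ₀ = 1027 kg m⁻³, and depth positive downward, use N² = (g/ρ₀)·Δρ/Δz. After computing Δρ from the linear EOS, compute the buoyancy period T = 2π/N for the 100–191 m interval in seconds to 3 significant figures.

ΔT = +1.5 K, ΔS = +4.22 psu (deep − shallow).
Δρ/ρ₀ = −αΔT + βΔS = -3.90 × 10⁻⁴ + 3.3338 × 10⁻³ = 2.9438 × 10⁻³, so Δρ ≈ 3.023 kg m⁻³.
N² = (g/ρ₀)·Δρ/Δz = g·(Δρ/ρ₀)/Δz = 9.8 × 2.9438 × 10⁻³ / 91 = 3.1702 × 10⁻⁴ s⁻².
N = √(3.1702 × 10⁻⁴) = 0.017805 rad s⁻¹ → T = 2π/N = 352.89 s ≈ 353 s.

353 s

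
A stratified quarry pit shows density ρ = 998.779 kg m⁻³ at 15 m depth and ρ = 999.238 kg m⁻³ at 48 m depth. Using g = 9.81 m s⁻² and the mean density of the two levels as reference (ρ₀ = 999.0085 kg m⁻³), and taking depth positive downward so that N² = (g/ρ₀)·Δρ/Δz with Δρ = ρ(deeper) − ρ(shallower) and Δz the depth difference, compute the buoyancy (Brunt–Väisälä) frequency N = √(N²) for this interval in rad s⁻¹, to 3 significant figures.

0.0117 rad s⁻¹

Δρ = 999.238 − 998.779 = 0.459 kg m⁻³ over Δz = 48 − 15 = 33 m.
N² = (9.81/999.0085) × (0.459/33) = 1.3658 × 10⁻⁴ s⁻².
N = √(1.3658 × 10⁻⁴) = 0.011687 rad s⁻¹ ≈ 0.0117 rad s⁻¹.
Since Δρ > 0 the layer is stably stratified.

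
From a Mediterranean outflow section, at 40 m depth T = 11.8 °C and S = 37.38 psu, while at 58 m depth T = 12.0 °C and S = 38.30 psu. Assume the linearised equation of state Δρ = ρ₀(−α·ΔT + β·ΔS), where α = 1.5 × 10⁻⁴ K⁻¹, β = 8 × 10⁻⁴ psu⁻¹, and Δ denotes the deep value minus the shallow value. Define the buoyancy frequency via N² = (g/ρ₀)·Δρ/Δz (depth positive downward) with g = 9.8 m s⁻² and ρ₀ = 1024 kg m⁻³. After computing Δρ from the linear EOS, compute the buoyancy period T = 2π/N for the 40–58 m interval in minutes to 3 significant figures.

ΔT = +0.2 K, ΔS = +0.92 psu (deep − shallow).
Δρ/ρ₀ = −αΔT + βΔS = -3.00 × 10⁻⁵ + 7.36 × 10⁻⁴ = 7.06 × 10⁻⁴, so Δρ ≈ 0.7229 kg m⁻³.
N² = (g/ρ₀)·Δρ/Δz = g·(Δρ/ρ₀)/Δz = 9.8 × 7.06 × 10⁻⁴ / 18 = 3.8438 × 10⁻⁴ s⁻².
N = √(3.8438 × 10⁻⁴) = 0.019606 rad s⁻¹ → T = 2π/N = 320.47 s = 5.3412 min ≈ 5.34 min.

5.34 min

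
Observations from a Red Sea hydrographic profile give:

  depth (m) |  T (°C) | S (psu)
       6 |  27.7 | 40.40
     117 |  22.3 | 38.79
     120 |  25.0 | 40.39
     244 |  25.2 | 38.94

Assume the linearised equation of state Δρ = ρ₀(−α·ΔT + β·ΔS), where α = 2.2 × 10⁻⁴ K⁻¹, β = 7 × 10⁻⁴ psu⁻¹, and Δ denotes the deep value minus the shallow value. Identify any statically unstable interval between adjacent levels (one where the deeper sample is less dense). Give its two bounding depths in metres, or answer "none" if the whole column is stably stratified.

Evaluate Δρ/ρ₀ = −αΔT + βΔS across each adjacent pair:
  6–117 m: −αΔT+βΔS = −(2.2 × 10⁻⁴)(-5.4)+(7 × 10⁻⁴)(-1.61) = 6.1 × 10⁻⁵ → stable
  117–120 m: −αΔT+βΔS = −(2.2 × 10⁻⁴)(+2.7)+(7 × 10⁻⁴)(+1.60) = 5.3 × 10⁻⁴ → stable
  120–244 m: −αΔT+βΔS = −(2.2 × 10⁻⁴)(+0.2)+(7 × 10⁻⁴)(-1.45) = -1.1 × 10⁻³ → UNSTABLE
The 120–244 m interval has Δρ < 0: lighter water underlies denser water.

120–244 m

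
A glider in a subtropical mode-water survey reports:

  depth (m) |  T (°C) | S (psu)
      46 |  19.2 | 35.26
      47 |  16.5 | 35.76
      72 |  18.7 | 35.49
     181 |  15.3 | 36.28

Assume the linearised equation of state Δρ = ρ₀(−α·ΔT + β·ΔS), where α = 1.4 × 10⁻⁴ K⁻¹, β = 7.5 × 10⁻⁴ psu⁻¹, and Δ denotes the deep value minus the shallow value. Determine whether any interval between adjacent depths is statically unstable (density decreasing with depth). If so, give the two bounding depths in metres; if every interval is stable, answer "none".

47–72 m

Evaluate Δρ/ρ₀ = −αΔT + βΔS across each adjacent pair:
  46–47 m: −αΔT+βΔS = −(1.4 × 10⁻⁴)(-2.7)+(7.5 × 10⁻⁴)(+0.50) = 7.5 × 10⁻⁴ → stable
  47–72 m: −αΔT+βΔS = −(1.4 × 10⁻⁴)(+2.2)+(7.5 × 10⁻⁴)(-0.27) = -5.1 × 10⁻⁴ → UNSTABLE
  72–181 m: −αΔT+βΔS = −(1.4 × 10⁻⁴)(-3.4)+(7.5 × 10⁻⁴)(+0.79) = 1.1 × 10⁻³ → stable
The 47–72 m interval has Δρ < 0: lighter water underlies denser water.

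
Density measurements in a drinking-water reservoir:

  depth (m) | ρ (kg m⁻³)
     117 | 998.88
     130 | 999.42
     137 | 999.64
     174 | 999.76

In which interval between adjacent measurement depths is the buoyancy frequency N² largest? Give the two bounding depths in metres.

117–130 m

Compute the density gradient over each adjacent pair:
  117–130 m: Δρ/Δz = 0.54/13 = 0.042 kg m⁻⁴
  130–137 m: Δρ/Δz = 0.22/7 = 0.031 kg m⁻⁴
  137–174 m: Δρ/Δz = 0.12/37 = 3.2 × 10⁻³ kg m⁻⁴
The largest gradient is in the 117–130 m interval — the pycnocline.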